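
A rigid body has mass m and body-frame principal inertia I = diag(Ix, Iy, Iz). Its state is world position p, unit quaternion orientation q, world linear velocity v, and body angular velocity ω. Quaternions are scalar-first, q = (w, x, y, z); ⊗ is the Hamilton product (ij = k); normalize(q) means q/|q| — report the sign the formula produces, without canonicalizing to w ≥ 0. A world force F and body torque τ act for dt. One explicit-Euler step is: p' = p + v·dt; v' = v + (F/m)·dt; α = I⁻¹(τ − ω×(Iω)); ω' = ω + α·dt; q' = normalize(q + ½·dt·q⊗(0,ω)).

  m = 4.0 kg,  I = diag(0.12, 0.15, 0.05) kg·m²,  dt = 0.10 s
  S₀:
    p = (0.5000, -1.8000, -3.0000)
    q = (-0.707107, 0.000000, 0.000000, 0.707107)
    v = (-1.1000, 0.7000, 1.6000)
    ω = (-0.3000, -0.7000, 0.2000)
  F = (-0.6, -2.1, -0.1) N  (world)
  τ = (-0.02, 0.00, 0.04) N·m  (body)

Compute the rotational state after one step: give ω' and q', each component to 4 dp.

ω' = (-0.3283, -0.6972, 0.2674)
q' = (-0.7136, 0.0353, 0.0141, 0.6995)

ω×(Iω) gyroscopic = (0.0140, -0.0042, 0.0063)
(τ − ω×Iω)/I = (-0.2833, 0.0280, 0.6740)
new body rate ω' = (-0.3283, -0.6972, 0.2674)
Hamilton product q⊗(0,ω) = (-0.1414214, 0.7071070, 0.2828428, -0.1414214)
updated quaternion q' = (-0.7136, 0.0353, 0.0141, 0.6995)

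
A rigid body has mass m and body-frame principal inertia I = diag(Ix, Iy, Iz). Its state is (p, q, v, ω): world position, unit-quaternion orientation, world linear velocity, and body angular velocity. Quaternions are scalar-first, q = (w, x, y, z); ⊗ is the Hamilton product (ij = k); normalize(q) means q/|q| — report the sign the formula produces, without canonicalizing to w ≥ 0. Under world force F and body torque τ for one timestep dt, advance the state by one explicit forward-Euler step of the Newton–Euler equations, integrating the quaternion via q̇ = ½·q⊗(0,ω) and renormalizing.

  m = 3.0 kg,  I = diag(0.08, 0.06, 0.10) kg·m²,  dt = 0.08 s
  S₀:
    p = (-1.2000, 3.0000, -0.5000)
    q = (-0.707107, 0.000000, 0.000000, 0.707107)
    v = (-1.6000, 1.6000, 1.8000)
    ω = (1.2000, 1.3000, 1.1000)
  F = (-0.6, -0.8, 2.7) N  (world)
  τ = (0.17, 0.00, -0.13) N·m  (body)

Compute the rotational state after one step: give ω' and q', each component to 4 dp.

ω' = (1.3128, 1.3352, 1.0210)
q' = (-0.7357, -0.0705, -0.0028, 0.6737)

gyro term ω×Iω = (0.0572, -0.0264, -0.0312)
α = I⁻¹(τ − ω×Iω) = (1.4100, 0.4400, -0.9880)
ω' = ω + α·dt = (1.3128, 1.3352, 1.0210)
Hamilton product q⊗(0,ω) = (-0.7778177, -1.7677675, -0.0707107, -0.7778177)
q' = normalize(q + ½dt·q⊗(0,ω)) = (-0.7357, -0.0705, -0.0028, 0.6737)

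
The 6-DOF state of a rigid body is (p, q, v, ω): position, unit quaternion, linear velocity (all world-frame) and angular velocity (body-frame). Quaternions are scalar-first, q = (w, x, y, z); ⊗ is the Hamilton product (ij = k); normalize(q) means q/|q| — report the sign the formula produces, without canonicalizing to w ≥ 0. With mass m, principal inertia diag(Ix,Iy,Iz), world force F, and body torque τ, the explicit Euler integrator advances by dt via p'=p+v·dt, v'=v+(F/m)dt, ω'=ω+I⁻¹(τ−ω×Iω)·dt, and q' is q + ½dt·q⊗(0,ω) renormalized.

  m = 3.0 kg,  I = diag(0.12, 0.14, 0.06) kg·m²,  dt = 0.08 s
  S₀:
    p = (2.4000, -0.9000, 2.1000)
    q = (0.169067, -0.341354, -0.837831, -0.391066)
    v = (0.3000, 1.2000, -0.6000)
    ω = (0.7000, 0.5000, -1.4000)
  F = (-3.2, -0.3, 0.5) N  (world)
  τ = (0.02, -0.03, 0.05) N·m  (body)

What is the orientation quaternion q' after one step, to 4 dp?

Hamilton product q⊗(0,ω) = (0.1103709, 1.4868433, -0.6671083, 0.1791109)
q + ½dt·q⊗(0,ω), renormalized = (0.1731, -0.2813, -0.8627, -0.3831)

q' = (0.1731, -0.2813, -0.8627, -0.3831)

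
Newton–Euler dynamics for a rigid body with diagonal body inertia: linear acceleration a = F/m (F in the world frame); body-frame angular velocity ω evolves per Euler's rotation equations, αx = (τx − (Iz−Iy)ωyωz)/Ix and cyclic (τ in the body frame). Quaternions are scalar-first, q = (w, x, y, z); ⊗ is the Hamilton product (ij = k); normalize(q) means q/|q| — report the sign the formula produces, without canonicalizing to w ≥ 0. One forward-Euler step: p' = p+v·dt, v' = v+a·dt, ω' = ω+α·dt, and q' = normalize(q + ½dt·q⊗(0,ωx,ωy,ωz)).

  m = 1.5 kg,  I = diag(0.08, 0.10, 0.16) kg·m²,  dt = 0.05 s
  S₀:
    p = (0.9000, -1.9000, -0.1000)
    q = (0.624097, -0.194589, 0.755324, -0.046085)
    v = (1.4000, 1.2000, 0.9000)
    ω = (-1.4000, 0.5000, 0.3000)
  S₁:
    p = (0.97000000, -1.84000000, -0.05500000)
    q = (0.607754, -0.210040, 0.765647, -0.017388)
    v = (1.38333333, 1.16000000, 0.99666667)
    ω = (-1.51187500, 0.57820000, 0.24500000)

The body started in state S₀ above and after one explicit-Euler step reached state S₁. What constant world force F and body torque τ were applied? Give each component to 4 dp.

F = (-0.5000, -1.2000, 2.9000)
τ = (-0.1700, 0.1900, -0.1900)

Δω = ω₁−ω₀ = (-0.11187500, 0.07820000, -0.05500000)
precession coupling = (0.0090, 0.0336, -0.0140)
applied torque τ = (-0.1700, 0.1900, -0.1900)
Δv = v₁−v₀ = (-0.01666667, -0.04000000, 0.09666667)
F = m·Δv/dt = (-0.5000, -1.2000, 2.9000)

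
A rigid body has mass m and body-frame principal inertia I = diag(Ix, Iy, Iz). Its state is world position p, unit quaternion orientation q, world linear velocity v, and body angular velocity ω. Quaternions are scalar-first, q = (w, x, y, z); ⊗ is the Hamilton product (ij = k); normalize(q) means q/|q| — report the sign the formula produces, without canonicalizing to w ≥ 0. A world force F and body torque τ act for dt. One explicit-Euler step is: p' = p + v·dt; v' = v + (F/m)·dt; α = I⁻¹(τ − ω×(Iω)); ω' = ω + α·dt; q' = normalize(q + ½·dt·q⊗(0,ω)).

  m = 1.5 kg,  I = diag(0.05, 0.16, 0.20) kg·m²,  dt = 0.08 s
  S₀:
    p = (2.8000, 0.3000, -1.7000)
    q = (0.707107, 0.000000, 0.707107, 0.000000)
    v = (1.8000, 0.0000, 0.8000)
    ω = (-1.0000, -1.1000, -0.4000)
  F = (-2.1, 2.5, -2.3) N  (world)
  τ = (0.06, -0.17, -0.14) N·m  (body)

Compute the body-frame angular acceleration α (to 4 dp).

α = (0.8480, -0.6875, -1.3050)

ω×(Iω) gyroscopic = (0.0176, -0.0600, 0.1210)
(τ − ω×Iω)/I = (0.8480, -0.6875, -1.3050)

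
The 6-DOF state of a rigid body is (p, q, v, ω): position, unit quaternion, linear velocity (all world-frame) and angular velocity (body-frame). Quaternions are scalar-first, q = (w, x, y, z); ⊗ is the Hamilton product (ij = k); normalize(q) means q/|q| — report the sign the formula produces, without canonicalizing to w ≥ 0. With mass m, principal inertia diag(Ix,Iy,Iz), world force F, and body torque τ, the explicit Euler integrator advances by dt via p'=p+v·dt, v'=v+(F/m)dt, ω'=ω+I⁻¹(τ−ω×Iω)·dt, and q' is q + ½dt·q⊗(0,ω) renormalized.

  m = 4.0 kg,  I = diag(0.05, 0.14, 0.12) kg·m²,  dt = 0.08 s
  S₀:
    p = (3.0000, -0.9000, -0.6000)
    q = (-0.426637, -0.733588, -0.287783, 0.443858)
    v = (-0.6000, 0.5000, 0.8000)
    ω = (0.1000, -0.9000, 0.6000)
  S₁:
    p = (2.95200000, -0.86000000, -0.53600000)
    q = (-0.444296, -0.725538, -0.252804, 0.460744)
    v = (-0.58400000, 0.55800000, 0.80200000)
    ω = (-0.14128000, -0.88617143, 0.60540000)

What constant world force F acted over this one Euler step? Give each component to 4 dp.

v₁ − v₀ = (0.01600000, 0.05800000, 0.00200000)
F = m·Δv/dt = (0.8000, 2.9000, 0.1000)

F = (0.8000, 2.9000, 0.1000)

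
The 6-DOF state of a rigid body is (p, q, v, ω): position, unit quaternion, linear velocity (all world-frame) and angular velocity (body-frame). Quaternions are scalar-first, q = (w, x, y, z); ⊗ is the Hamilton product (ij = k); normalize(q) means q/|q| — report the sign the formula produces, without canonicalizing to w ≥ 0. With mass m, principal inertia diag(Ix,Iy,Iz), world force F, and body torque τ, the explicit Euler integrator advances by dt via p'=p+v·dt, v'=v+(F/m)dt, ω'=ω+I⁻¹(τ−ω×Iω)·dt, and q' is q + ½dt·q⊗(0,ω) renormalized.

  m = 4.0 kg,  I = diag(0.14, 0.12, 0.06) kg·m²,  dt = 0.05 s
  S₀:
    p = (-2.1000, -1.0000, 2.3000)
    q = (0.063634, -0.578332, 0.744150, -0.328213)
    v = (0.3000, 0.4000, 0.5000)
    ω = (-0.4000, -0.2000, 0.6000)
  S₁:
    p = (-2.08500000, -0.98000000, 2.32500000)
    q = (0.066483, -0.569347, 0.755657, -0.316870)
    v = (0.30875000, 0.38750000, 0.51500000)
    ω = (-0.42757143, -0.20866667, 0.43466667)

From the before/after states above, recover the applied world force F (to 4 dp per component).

F = (0.7000, -1.0000, 1.2000)

velocity change Δv = (0.00875000, -0.01250000, 0.01500000)
applied force F = (0.7000, -1.0000, 1.2000)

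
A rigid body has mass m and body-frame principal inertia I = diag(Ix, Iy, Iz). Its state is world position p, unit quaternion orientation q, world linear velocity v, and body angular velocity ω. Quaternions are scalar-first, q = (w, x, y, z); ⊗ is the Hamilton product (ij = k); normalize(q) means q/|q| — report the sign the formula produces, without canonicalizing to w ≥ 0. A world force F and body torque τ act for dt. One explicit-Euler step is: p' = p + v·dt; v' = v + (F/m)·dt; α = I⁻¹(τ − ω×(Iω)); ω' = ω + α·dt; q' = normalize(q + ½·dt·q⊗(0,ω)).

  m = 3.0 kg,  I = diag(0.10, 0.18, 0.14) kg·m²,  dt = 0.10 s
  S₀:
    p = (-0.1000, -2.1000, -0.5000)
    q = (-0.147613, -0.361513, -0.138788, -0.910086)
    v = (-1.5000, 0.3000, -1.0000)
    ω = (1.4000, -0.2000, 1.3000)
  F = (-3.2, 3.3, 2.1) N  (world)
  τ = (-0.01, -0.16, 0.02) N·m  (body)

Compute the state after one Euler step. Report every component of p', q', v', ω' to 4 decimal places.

p' = (-0.2500, -2.0700, -0.6000)
q' = (-0.0642, -0.3882, -0.1767, -0.9022)
v' = (-1.6067, 0.4100, -0.9300)
ω' = (1.3796, -0.2484, 1.3303)

a = (-1.0667, 1.1000, 0.7000)
new position p' = (-0.2500, -2.0700, -0.6000)
v' = v + a·dt = (-1.6067, 0.4100, -0.9300)
ω×(Iω) gyroscopic = (0.0104, -0.0728, -0.0224)
angular accel α = (-0.2040, -0.4844, 0.3029)
ω' = ω + α·dt = (1.3796, -0.2484, 1.3303)
q⊗(0,ω) = (1.6614724, -0.5690998, -0.7746309, 0.0747089)
q + ½dt·q⊗(0,ω), renormalized = (-0.0642, -0.3882, -0.1767, -0.9022)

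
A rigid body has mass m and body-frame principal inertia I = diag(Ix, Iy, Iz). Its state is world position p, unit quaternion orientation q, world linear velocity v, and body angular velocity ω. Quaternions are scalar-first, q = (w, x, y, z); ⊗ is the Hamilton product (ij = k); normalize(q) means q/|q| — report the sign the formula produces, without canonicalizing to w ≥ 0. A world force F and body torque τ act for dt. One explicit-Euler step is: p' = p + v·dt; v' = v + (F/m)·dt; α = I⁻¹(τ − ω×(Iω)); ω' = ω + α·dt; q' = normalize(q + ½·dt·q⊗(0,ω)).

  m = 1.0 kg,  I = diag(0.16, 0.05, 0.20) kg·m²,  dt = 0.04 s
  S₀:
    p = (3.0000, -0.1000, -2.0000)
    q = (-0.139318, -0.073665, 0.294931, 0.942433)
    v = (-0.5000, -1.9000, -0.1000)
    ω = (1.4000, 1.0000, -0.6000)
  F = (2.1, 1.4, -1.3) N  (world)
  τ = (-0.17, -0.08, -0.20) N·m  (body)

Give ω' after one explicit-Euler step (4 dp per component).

ω' = (1.3800, 0.9091, -0.6092)

(τ − ω×Iω)/I = (-0.5000, -2.2720, -0.2300)
ω + α·dt = (1.3800, 0.9091, -0.6092)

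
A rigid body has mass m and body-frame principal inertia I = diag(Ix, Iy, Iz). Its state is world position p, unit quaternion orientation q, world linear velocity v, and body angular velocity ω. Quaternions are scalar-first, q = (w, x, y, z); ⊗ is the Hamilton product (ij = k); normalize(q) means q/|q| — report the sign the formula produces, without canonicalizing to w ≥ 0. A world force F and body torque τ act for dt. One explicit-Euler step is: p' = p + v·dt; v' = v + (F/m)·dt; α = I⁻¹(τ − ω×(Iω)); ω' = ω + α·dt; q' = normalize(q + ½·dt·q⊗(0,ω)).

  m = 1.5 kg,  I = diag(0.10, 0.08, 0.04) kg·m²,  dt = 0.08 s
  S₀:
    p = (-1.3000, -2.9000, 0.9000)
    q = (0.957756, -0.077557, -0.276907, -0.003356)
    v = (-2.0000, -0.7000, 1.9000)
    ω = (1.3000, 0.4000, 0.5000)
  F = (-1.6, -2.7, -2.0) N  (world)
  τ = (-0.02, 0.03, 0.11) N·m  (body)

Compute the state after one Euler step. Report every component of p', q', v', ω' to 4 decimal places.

a = (-1.0667, -1.8000, -1.3333)
new position p' = (-1.4600, -2.9560, 1.0520)
new velocity v' = (-2.0853, -0.8440, 1.7933)
angular accel α = (-0.1200, -0.1125, 3.0100)
new body rate ω' = (1.2904, 0.3910, 0.7408)
q⊗(0,ω) = (0.2132649, 1.1079717, 0.4175181, 0.8078343)
q + ½dt·q⊗(0,ω), renormalized = (0.9647, -0.0332, -0.2598, 0.0289)

p' = (-1.4600, -2.9560, 1.0520)
q' = (0.9647, -0.0332, -0.2598, 0.0289)
v' = (-2.0853, -0.8440, 1.7933)
ω' = (1.2904, 0.3910, 0.7408)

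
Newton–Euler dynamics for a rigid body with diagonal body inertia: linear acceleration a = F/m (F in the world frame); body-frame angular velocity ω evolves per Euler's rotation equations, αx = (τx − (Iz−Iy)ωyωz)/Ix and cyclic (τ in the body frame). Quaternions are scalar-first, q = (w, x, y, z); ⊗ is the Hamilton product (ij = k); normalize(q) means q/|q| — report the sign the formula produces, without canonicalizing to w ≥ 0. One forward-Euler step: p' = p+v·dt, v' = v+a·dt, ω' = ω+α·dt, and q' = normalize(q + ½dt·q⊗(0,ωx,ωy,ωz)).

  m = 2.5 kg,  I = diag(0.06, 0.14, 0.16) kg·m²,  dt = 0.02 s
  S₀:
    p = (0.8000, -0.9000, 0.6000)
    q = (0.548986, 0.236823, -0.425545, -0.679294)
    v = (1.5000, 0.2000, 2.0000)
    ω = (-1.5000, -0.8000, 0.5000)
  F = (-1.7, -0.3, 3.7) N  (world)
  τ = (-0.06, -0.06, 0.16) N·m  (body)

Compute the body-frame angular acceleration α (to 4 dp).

ω×(Iω) gyroscopic = (-0.0080, 0.0750, 0.0960)
(τ − ω×Iω)/I = (-0.8667, -0.9643, 0.4000)

α = (-0.8667, -0.9643, 0.4000)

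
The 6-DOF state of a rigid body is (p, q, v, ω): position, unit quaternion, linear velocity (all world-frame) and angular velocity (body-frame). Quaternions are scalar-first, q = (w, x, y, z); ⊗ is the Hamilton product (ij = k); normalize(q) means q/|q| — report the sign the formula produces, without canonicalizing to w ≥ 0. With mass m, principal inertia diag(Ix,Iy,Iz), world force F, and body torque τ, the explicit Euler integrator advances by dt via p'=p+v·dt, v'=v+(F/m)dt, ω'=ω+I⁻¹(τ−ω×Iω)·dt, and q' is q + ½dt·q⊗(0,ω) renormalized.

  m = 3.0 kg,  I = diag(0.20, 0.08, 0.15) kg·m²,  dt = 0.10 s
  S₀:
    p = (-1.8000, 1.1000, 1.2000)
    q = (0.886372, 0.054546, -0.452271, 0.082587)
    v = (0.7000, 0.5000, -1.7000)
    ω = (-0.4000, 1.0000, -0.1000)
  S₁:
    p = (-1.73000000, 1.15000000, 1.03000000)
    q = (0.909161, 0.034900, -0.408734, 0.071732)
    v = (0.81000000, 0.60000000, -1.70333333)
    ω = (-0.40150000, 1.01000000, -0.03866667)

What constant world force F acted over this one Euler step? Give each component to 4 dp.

Δv = v₁−v₀ = (0.11000000, 0.10000000, -0.00333333)
F = m·Δv/dt = (3.3000, 3.0000, -0.1000)

F = (3.3000, 3.0000, -0.1000)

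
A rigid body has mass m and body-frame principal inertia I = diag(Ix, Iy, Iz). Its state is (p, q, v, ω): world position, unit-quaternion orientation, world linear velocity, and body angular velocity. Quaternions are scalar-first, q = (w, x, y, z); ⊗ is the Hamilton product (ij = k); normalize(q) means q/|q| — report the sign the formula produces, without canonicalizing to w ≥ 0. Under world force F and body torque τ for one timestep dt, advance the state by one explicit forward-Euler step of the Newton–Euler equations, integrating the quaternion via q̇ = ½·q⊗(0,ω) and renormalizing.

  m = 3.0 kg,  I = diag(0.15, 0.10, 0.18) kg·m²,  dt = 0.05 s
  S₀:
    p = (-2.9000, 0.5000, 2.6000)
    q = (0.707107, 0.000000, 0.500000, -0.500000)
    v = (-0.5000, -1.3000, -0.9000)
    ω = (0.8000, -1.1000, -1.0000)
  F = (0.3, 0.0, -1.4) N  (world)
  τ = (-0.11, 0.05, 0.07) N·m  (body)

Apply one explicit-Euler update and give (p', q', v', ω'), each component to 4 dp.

p' = (-2.9250, 0.4350, 2.5550)
q' = (0.7077, -0.0121, 0.4701, -0.5272)
v' = (-0.4950, -1.3000, -0.9233)
ω' = (0.7340, -1.0870, -0.9928)

(τ − ω×Iω)/I = (-1.3200, 0.2600, 0.1444)
new body rate ω' = (0.7340, -1.0870, -0.9928)
q⊗(0,ω) = (0.0500000, -0.4843144, -1.1778177, -1.1071070)
q + ½dt·q⊗(0,ω), renormalized = (0.7077, -0.0121, 0.4701, -0.5272)
a = F/m = (0.1000, 0.0000, -0.4667)
p' = p + v·dt = (-2.9250, 0.4350, 2.5550)
new velocity v' = (-0.4950, -1.3000, -0.9233)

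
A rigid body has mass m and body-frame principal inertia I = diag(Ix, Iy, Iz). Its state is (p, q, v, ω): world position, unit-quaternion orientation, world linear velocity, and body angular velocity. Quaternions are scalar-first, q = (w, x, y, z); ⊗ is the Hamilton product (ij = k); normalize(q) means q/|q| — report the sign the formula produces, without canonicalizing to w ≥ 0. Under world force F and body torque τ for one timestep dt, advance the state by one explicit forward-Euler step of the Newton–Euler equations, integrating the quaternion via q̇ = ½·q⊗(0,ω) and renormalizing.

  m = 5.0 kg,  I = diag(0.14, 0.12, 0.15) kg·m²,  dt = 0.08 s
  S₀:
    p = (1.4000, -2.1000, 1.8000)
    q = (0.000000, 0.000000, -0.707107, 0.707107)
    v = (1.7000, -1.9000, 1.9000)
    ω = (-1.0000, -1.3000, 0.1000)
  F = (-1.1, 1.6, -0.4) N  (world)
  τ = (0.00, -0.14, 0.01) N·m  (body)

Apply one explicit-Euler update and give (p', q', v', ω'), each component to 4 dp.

linear accel F/m = (-0.2200, 0.3200, -0.0800)
new position p' = (1.5360, -2.2520, 1.9520)
v + (F/m)dt = (1.6824, -1.8744, 1.8936)
precession coupling ω×(Iω) = (-0.0039, 0.0010, -0.0260)
angular accel α = (0.0279, -1.1750, 0.2400)
new body rate ω' = (-0.9978, -1.3940, 0.1192)
Hamilton product q⊗(0,ω) = (-0.9899498, 0.8485284, -0.7071070, -0.7071070)
q' = normalize(q + ½dt·q⊗(0,ω)) = (-0.0395, 0.0339, -0.7338, 0.6774)

p' = (1.5360, -2.2520, 1.9520)
q' = (-0.0395, 0.0339, -0.7338, 0.6774)
v' = (1.6824, -1.8744, 1.8936)
ω' = (-0.9978, -1.3940, 0.1192)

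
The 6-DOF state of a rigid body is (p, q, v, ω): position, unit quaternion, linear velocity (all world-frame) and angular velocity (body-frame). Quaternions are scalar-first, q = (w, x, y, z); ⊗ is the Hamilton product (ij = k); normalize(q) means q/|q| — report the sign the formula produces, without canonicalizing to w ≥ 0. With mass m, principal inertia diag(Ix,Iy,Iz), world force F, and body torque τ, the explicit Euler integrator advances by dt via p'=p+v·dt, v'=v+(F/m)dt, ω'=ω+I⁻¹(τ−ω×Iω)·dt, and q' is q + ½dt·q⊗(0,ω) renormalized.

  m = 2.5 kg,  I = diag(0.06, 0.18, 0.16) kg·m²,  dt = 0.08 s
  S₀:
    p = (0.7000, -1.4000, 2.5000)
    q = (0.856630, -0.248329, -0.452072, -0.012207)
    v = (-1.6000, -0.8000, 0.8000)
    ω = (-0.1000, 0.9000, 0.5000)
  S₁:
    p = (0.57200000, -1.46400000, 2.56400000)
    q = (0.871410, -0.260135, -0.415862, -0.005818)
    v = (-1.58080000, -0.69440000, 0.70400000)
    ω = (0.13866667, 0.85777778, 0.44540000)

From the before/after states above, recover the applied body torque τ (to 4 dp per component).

ω₁ − ω₀ = (0.23866667, -0.04222222, -0.05460000)
ω₀×(Iω₀) = (-0.0090, 0.0050, -0.0108)
τ = I·(Δω/dt) + ω₀×(Iω₀) = (0.1700, -0.0900, -0.1200)

τ = (0.1700, -0.0900, -0.1200)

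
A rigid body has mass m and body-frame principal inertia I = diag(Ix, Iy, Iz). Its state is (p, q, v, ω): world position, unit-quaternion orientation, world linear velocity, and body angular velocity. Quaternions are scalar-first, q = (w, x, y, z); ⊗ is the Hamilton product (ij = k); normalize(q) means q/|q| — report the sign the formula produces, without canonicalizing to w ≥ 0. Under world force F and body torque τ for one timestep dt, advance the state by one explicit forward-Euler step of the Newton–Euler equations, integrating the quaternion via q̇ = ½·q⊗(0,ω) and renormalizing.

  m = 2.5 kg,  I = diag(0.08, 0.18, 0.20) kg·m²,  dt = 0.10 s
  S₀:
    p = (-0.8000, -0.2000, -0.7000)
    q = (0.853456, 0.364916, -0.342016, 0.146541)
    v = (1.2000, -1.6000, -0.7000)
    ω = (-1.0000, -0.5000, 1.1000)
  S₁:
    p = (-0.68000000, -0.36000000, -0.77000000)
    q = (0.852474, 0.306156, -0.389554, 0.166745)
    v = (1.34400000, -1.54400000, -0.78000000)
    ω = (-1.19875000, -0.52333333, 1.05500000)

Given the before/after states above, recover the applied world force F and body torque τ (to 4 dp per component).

Δv = v₁−v₀ = (0.14400000, 0.05600000, -0.08000000)
m·(v₁−v₀)/dt = (3.6000, 1.4000, -2.0000)
ω₁ − ω₀ = (-0.19875000, -0.02333333, -0.04500000)
precession coupling = (-0.0110, 0.1320, 0.0500)
τ = I·(Δω/dt) + ω₀×(Iω₀) = (-0.1700, 0.0900, -0.0400)

F = (3.6000, 1.4000, -2.0000)
τ = (-0.1700, 0.0900, -0.0400)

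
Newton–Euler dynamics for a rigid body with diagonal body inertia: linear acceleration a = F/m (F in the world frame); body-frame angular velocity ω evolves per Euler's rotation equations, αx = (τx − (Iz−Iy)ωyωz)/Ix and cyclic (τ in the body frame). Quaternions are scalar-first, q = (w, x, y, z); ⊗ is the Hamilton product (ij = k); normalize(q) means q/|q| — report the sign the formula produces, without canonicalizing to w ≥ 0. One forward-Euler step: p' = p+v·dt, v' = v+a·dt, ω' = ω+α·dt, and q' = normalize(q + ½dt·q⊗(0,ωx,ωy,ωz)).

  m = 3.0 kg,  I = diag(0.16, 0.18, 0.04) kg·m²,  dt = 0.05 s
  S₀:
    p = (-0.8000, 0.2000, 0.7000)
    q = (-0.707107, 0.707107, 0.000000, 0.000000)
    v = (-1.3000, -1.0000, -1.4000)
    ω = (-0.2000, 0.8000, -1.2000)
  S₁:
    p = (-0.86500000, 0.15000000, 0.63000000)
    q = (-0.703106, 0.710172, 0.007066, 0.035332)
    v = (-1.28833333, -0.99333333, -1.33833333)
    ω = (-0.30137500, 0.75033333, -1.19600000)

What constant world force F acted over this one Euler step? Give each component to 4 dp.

F = (0.7000, 0.4000, 3.7000)

v₁ − v₀ = (0.01166667, 0.00666667, 0.06166667)
applied force F = (0.7000, 0.4000, 3.7000)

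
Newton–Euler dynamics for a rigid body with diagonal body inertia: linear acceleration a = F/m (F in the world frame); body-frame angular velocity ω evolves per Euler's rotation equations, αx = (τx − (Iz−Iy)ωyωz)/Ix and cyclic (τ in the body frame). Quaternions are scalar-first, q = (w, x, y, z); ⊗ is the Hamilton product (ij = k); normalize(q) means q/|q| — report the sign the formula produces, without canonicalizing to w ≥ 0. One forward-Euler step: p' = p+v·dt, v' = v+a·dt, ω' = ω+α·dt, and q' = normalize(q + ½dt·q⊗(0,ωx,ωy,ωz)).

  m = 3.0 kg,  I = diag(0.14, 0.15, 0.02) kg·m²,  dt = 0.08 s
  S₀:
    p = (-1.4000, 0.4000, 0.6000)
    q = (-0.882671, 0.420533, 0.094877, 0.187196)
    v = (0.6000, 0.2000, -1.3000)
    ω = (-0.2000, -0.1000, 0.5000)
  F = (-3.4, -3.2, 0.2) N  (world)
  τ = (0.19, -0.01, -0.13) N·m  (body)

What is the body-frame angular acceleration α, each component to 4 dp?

α = (1.3107, 0.0133, -6.5100)

ω×(Iω) gyroscopic = (0.0065, -0.0120, 0.0002)
angular accel α = (1.3107, 0.0133, -6.5100)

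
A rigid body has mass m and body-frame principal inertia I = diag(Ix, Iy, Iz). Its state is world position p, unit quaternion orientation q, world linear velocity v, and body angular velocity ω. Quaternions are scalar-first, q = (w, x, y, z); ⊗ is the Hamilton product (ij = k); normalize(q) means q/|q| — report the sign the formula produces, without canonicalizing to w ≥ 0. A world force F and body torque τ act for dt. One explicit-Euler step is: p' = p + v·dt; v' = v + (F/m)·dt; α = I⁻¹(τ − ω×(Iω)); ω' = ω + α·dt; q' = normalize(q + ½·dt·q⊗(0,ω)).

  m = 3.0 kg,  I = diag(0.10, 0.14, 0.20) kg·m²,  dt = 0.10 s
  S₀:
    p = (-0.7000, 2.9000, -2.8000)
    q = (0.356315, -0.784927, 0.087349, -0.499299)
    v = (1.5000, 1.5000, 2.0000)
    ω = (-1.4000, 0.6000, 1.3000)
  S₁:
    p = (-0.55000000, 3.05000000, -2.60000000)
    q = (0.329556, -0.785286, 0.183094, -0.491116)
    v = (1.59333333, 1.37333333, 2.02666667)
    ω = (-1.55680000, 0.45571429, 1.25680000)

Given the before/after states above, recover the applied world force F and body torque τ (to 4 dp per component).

Δv = v₁−v₀ = (0.09333333, -0.12666667, 0.02666667)
F = m·Δv/dt = (2.8000, -3.8000, 0.8000)
ω₁ − ω₀ = (-0.15680000, -0.14428571, -0.04320000)
precession coupling = (0.0468, 0.1820, -0.0336)
I·α + gyro = (-0.1100, -0.0200, -0.1200)

F = (2.8000, -3.8000, 0.8000)
τ = (-0.1100, -0.0200, -0.1200)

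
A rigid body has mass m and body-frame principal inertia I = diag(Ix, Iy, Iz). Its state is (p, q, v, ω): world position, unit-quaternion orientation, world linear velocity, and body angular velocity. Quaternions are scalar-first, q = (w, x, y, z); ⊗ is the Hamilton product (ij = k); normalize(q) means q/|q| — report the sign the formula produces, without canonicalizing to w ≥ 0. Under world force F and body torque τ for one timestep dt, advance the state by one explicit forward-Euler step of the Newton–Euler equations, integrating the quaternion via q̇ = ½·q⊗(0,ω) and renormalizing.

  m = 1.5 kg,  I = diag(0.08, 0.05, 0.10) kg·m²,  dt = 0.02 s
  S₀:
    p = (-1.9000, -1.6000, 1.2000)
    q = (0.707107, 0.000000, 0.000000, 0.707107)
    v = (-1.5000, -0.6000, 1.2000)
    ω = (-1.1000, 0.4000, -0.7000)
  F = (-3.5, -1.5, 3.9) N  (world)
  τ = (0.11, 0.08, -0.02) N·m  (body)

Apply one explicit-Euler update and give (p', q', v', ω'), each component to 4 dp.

p' = (-1.9300, -1.6120, 1.2240)
q' = (0.7120, -0.0106, -0.0049, 0.7021)
v' = (-1.5467, -0.6200, 1.2520)
ω' = (-1.0690, 0.4382, -0.7066)

linear accel F/m = (-2.3333, -1.0000, 2.6000)
p' = p + v·dt = (-1.9300, -1.6120, 1.2240)
v + (F/m)dt = (-1.5467, -0.6200, 1.2520)
ω×(Iω) gyroscopic = (-0.0140, -0.0154, 0.0132)
α = I⁻¹(τ − ω×Iω) = (1.5500, 1.9080, -0.3320)
ω' = ω + α·dt = (-1.0690, 0.4382, -0.7066)
Hamilton product q⊗(0,ω) = (0.4949749, -1.0606605, -0.4949749, -0.4949749)
q' = normalize(q + ½dt·q⊗(0,ω)) = (0.7120, -0.0106, -0.0049, 0.7021)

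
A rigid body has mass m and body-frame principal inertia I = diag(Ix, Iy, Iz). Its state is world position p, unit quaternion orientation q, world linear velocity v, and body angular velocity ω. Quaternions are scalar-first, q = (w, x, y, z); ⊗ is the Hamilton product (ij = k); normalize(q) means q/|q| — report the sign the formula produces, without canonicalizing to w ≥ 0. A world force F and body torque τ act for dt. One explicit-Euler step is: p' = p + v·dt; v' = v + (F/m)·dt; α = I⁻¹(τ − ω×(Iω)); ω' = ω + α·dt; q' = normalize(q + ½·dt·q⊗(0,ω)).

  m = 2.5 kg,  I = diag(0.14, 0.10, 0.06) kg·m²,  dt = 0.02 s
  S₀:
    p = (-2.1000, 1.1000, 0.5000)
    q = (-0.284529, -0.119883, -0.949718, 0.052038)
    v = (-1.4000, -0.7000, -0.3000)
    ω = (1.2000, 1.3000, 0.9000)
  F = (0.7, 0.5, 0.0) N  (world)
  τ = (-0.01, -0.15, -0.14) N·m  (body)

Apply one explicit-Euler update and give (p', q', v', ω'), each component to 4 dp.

p + v·dt = (-2.1280, 1.0860, 0.4940)
v + (F/m)dt = (-1.3944, -0.6960, -0.3000)
(τ − ω×Iω)/I = (0.2629, -2.3640, -1.2933)
ω' = ω + α·dt = (1.2053, 1.2527, 0.8741)
q⊗(0,ω) = (1.3316588, -1.2638304, -0.1995474, 0.7277376)
q + ½dt·q⊗(0,ω), renormalized = (-0.2712, -0.1325, -0.9515, 0.0593)

p' = (-2.1280, 1.0860, 0.4940)
q' = (-0.2712, -0.1325, -0.9515, 0.0593)
v' = (-1.3944, -0.6960, -0.3000)
ω' = (1.2053, 1.2527, 0.8741)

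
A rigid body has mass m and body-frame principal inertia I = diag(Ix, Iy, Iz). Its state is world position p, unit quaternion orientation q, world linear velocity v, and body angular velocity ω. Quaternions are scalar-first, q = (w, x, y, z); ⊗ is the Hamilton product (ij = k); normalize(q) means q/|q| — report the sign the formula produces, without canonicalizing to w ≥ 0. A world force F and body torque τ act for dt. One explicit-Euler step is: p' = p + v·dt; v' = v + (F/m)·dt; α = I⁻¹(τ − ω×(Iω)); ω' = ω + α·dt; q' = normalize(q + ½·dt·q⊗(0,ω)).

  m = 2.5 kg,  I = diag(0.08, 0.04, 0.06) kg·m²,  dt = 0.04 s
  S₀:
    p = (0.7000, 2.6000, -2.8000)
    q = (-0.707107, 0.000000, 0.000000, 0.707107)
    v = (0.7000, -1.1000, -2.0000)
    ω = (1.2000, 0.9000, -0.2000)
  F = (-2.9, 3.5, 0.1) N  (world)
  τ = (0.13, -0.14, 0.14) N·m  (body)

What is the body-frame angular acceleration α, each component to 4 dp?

precession coupling ω×(Iω) = (-0.0036, -0.0048, -0.0432)
α = I⁻¹(τ − ω×Iω) = (1.6700, -3.3800, 3.0533)

α = (1.6700, -3.3800, 3.0533)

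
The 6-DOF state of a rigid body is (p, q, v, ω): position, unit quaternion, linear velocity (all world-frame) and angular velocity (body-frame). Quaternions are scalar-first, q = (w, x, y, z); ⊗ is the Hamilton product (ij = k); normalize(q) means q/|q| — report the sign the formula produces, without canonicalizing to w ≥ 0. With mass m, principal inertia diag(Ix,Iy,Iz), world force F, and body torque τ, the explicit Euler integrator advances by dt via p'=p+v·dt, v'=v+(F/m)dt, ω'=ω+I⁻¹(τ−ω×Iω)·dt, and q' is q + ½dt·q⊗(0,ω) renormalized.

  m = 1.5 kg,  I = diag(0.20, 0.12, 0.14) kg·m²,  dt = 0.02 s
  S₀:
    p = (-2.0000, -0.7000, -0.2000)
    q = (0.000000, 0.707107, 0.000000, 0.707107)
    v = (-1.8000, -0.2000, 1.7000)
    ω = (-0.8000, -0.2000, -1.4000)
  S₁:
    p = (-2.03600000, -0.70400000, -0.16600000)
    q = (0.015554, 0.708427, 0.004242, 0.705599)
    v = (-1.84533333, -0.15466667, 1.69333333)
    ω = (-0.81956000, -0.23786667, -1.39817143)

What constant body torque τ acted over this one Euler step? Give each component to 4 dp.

τ = (-0.1900, -0.1600, 0.0000)

ω₁ − ω₀ = (-0.01956000, -0.03786667, 0.00182857)
τ = I·(Δω/dt) + ω₀×(Iω₀) = (-0.1900, -0.1600, 0.0000)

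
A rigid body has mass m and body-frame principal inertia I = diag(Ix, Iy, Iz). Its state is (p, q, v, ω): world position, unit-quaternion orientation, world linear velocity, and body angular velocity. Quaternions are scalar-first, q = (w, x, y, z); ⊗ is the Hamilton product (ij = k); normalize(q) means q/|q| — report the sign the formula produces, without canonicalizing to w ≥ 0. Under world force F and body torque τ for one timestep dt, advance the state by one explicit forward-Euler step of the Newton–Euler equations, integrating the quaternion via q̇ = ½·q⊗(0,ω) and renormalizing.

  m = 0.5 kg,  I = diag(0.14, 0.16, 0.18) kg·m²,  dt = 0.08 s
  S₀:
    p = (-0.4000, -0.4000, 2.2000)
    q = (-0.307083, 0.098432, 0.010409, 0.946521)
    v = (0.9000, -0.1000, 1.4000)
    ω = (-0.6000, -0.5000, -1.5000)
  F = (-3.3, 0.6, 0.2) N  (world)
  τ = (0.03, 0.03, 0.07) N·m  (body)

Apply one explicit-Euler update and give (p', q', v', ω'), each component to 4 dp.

p' = (-0.3280, -0.4080, 2.3120)
q' = (-0.2472, 0.1238, -0.0003, 0.9610)
v' = (0.3720, -0.0040, 1.4320)
ω' = (-0.5914, -0.4670, -1.4716)

a = (-6.6000, 1.2000, 0.4000)
p + v·dt = (-0.3280, -0.4080, 2.3120)
new velocity v' = (0.3720, -0.0040, 1.4320)
angular accel α = (0.1071, 0.4125, 0.3556)
ω' = ω + α·dt = (-0.5914, -0.4670, -1.4716)
Hamilton product q⊗(0,ω) = (1.4840452, 0.6418968, -0.2667231, 0.4176539)
updated quaternion q' = (-0.2472, 0.1238, -0.0003, 0.9610)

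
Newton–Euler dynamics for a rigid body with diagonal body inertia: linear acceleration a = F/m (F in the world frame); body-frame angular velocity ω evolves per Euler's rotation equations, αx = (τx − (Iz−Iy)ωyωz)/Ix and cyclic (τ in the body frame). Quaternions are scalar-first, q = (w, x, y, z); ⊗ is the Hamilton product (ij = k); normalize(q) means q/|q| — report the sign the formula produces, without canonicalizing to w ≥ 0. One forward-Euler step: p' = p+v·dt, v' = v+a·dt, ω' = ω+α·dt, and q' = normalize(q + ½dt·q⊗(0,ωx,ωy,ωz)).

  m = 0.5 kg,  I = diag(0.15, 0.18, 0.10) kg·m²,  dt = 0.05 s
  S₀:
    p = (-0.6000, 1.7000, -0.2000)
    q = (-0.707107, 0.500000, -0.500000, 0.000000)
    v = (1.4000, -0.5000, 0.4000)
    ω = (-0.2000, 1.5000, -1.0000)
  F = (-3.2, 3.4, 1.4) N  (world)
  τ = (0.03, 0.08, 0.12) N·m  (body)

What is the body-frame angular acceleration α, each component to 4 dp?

α = (-0.6000, 0.3889, 1.2900)

precession coupling ω×(Iω) = (0.1200, 0.0100, -0.0090)
α = I⁻¹(τ − ω×Iω) = (-0.6000, 0.3889, 1.2900)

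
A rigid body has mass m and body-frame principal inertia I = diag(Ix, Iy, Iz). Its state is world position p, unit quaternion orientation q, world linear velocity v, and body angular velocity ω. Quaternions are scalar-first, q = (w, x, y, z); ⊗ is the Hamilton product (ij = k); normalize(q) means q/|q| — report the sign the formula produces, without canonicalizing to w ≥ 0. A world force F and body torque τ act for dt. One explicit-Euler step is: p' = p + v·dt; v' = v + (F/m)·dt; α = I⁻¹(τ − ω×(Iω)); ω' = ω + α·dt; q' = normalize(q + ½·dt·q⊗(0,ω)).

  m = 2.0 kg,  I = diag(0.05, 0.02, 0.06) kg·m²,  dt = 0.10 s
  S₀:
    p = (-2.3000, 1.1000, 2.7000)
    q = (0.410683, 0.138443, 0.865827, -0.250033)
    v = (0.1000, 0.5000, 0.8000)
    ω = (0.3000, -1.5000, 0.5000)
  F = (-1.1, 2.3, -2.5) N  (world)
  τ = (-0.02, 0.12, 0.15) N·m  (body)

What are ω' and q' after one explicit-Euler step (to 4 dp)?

ω' = (0.3200, -0.8925, 0.7275)
q' = (0.4782, 0.1470, 0.8251, -0.2623)

precession coupling ω×(Iω) = (-0.0300, -0.0015, 0.0135)
(τ − ω×Iω)/I = (0.2000, 6.0750, 2.2750)
new body rate ω' = (0.3200, -0.8925, 0.7275)
2q̇ = q⊗(0,ω) = (1.3822241, 0.1810689, -0.7602559, -0.2620711)
q + ½dt·q⊗(0,ω), renormalized = (0.4782, 0.1470, 0.8251, -0.2623)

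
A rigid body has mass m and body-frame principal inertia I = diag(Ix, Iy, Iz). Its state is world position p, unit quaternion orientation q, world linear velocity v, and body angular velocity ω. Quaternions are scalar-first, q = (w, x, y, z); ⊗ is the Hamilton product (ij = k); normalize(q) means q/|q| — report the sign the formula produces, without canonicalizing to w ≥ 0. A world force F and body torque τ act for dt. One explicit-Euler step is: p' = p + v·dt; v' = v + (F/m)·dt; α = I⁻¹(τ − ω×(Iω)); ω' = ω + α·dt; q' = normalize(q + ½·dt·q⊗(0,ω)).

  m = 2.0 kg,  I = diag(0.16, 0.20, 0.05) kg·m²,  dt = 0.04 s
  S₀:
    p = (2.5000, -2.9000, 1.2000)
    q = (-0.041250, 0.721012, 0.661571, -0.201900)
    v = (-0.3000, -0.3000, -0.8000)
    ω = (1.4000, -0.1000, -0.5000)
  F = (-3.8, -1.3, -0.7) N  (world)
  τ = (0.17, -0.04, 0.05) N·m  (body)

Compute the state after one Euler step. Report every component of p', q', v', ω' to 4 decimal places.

(τ − ω×Iω)/I = (1.1094, 0.1850, 1.1120)
new body rate ω' = (1.4444, -0.0926, -0.4555)
2q̇ = q⊗(0,ω) = (-1.0442097, -0.4087255, 0.0819710, -0.9776756)
q + ½dt·q⊗(0,ω), renormalized = (-0.0621, 0.7125, 0.6629, -0.2214)
new position p' = (2.4880, -2.9120, 1.1680)
new velocity v' = (-0.3760, -0.3260, -0.8140)

p' = (2.4880, -2.9120, 1.1680)
q' = (-0.0621, 0.7125, 0.6629, -0.2214)
v' = (-0.3760, -0.3260, -0.8140)
ω' = (1.4444, -0.0926, -0.4555)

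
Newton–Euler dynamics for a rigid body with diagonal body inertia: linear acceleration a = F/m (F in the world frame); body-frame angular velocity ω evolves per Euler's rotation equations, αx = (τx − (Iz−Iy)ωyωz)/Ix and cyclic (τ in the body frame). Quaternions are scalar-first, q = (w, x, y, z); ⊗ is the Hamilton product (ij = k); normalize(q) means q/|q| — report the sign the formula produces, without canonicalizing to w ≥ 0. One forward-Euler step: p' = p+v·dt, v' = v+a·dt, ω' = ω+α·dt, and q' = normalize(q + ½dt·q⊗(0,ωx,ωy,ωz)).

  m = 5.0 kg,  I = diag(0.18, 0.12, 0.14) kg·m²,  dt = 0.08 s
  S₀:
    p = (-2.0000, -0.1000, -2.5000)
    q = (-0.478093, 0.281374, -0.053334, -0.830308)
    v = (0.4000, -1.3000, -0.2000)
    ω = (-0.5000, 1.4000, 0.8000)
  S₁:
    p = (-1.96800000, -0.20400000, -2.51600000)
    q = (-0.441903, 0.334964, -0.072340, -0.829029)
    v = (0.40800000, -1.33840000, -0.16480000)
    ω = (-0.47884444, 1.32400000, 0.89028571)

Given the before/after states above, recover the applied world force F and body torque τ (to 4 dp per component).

F = (0.5000, -2.4000, 2.2000)
τ = (0.0700, -0.1300, 0.2000)

v₁ − v₀ = (0.00800000, -0.03840000, 0.03520000)
m·(v₁−v₀)/dt = (0.5000, -2.4000, 2.2000)
Δω = ω₁−ω₀ = (0.02115556, -0.07600000, 0.09028571)
τ = I·(Δω/dt) + ω₀×(Iω₀) = (0.0700, -0.1300, 0.2000)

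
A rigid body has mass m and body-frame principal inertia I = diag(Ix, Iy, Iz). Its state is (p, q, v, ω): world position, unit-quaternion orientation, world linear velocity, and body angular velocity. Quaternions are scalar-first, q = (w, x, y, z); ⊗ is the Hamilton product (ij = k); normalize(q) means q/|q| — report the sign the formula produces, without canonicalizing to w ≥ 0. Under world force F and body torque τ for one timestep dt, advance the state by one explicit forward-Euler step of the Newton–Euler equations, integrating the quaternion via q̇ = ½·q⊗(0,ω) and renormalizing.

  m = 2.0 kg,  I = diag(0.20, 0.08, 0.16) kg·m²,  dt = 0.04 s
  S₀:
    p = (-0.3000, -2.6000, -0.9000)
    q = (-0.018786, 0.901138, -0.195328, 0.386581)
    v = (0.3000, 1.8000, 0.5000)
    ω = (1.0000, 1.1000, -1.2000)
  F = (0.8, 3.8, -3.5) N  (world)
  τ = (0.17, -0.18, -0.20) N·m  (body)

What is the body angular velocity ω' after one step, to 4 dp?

gyro term ω×Iω = (-0.1056, -0.0480, -0.1320)
angular accel α = (1.3780, -1.6500, -0.4250)
ω' = ω + α·dt = (1.0551, 1.0340, -1.2170)

ω' = (1.0551, 1.0340, -1.2170)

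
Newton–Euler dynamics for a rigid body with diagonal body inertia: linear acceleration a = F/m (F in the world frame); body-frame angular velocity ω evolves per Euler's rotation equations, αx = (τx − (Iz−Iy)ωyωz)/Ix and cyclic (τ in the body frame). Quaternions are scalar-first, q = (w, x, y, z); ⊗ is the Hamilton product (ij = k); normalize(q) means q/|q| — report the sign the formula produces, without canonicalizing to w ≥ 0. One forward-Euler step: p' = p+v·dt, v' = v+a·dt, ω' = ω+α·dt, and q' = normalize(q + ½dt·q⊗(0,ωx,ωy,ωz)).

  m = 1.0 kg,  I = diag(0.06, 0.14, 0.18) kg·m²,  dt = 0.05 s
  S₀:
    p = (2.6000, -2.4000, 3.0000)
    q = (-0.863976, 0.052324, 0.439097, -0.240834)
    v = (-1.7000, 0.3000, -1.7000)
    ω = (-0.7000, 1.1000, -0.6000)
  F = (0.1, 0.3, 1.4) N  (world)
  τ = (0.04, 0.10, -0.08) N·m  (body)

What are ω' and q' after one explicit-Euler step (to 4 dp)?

ω' = (-0.6447, 1.1537, -0.6051)
q' = (-0.8782, 0.0674, 0.4201, -0.2186)

gyro term ω×Iω = (-0.0264, -0.0504, -0.0616)
(τ − ω×Iω)/I = (1.1067, 1.0743, -0.1022)
ω + α·dt = (-0.6447, 1.1537, -0.6051)
Hamilton product q⊗(0,ω) = (-0.5908803, 0.6062424, -0.7503954, 0.8833099)
q' = normalize(q + ½dt·q⊗(0,ω)) = (-0.8782, 0.0674, 0.4201, -0.2186)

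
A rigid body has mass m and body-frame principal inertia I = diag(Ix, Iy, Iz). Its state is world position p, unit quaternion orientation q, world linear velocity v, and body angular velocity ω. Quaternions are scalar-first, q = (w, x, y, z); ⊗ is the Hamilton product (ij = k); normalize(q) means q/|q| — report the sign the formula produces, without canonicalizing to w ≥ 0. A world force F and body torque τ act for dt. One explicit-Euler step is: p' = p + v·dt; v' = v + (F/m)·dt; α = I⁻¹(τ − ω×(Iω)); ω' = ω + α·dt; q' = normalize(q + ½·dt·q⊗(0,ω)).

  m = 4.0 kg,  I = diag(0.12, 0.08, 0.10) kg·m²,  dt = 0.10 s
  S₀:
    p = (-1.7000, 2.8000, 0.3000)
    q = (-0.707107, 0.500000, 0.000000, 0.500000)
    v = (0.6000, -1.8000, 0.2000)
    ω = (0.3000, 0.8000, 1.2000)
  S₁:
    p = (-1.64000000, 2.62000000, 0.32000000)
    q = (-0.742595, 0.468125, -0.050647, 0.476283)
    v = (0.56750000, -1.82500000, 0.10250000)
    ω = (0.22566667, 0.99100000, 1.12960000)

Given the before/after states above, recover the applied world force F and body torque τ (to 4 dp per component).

v₁ − v₀ = (-0.03250000, -0.02500000, -0.09750000)
applied force F = (-1.3000, -1.0000, -3.9000)
Δω = ω₁−ω₀ = (-0.07433333, 0.19100000, -0.07040000)
ω₀×(Iω₀) = (0.0192, 0.0072, -0.0096)
I·α + gyro = (-0.0700, 0.1600, -0.0800)

F = (-1.3000, -1.0000, -3.9000)
τ = (-0.0700, 0.1600, -0.0800)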